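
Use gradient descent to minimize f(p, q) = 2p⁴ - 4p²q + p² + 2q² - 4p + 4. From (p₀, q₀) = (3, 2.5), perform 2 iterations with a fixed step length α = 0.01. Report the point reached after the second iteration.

(1.51607296, 2.730256)

∇f = (8p³ - 8pq + 2p - 4, -4p² + 4q)
(p₁, q₁) = (3, 2.5) − 0.01·(158, -26) = (1.42, 2.76)
(p₂, q₂) = (1.42, 2.76) − 0.01·(-9.607296, 2.9744) = (1.51607296, 2.730256)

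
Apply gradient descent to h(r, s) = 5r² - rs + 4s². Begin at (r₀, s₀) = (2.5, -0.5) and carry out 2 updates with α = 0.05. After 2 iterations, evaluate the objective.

∇h = (10r - s, -r + 8s)
Step 1: at (2.5, -0.5), ∇h = (25.5, -6.5) → (2.5, -0.5) − 0.05·(25.5, -6.5) = (1.225, -0.175)
Step 2: at (1.225, -0.175), ∇h = (12.425, -2.625) → (1.225, -0.175) − 0.05·(12.425, -2.625) = (0.60375, -0.04375)
h(0.60375, -0.04375) = 1.856640625

1.856640625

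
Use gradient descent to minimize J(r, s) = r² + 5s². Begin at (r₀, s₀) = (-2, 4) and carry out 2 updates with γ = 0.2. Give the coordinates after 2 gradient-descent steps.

(-0.72, 4)

∇J = (2r, 10s)
Step 1: at (-2, 4), ∇J = (-4, 40) → (-2, 4) − 0.2·(-4, 40) = (-1.2, -4)
Step 2: at (-1.2, -4), ∇J = (-2.4, -40) → (-1.2, -4) − 0.2·(-2.4, -40) = (-0.72, 4)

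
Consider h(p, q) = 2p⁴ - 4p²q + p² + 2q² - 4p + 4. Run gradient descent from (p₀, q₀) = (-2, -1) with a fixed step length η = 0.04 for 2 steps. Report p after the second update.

0.33734144

∇h = (8p³ - 8pq + 2p - 4, -4p² + 4q)
(p₁, q₁) = (-2, -1) − 0.04·(-88, -20) = (1.52, -0.2)
(p₂, q₂) = (1.52, -0.2) − 0.04·(29.566464, -10.0416) = (0.33734144, 0.201664)
p = 0.33734144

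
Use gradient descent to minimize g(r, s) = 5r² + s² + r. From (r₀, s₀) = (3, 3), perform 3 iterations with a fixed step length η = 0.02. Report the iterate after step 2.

∇g = (10r + 1, 2s)
Step 1: at (3, 3), ∇g = (31, 6) → (3, 3) − 0.02·(31, 6) = (2.38, 2.88)
Step 2: at (2.38, 2.88), ∇g = (24.8, 5.76) → (2.38, 2.88) − 0.02·(24.8, 5.76) = (1.884, 2.7648)

(1.884, 2.7648)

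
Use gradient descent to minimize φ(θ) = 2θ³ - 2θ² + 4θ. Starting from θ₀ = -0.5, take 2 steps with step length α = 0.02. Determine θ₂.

φ′(θ) = 6θ² - 4θ + 4
Step 1: φ′(-0.5) = 7.5; θ₁ = -0.5 − 0.02·7.5 = -0.65
Step 2: φ′(-0.65) = 9.135; θ₂ = -0.65 − 0.02·9.135 = -0.8327

-0.8327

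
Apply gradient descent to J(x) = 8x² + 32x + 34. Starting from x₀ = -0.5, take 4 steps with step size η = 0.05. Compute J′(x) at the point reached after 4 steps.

J′(x) = 16x + 32
Step 1: J′(-0.5) = 24; x₁ = -0.5 − 0.05·24 = -1.7
Step 2: J′(-1.7) = 4.8; x₂ = -1.7 − 0.05·4.8 = -1.94
Step 3: J′(-1.94) = 0.96; x₃ = -1.94 − 0.05·0.96 = -1.988
Step 4: J′(-1.988) = 0.192; x₄ = -1.988 − 0.05·0.192 = -1.9976
J′(x) at (-1.9976) = 0.0384

0.0384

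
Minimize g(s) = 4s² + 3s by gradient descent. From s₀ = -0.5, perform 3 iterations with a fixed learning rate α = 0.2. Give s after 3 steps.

g′(s) = 8s + 3
s₁ = -0.5 − 0.2·(-1) = -0.3
s₂ = -0.3 − 0.2·0.6 = -0.42
s₃ = -0.42 − 0.2·(-0.36) = -0.348

-0.348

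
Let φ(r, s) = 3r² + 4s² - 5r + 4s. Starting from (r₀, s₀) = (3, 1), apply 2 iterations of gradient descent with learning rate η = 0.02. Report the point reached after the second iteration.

(2.5112, 0.5584)

∇φ = (6r - 5, 8s + 4)
Step 1: at (3, 1), ∇φ = (13, 12) → (3, 1) − 0.02·(13, 12) = (2.74, 0.76)
Step 2: at (2.74, 0.76), ∇φ = (11.44, 10.08) → (2.74, 0.76) − 0.02·(11.44, 10.08) = (2.5112, 0.5584)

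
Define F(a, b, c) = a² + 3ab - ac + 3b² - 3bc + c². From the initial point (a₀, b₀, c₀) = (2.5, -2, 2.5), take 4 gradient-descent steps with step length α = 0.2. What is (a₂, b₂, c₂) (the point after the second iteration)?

(1.84, -1.52, 1.36)

∇F = (2a + 3b - c, 3a + 6b - 3c, -a - 3b + 2c)
(a₁, b₁, c₁) = (2.5, -2, 2.5) − 0.2·(-3.5, -12, 8.5) = (3.2, 0.4, 0.8)
(a₂, b₂, c₂) = (3.2, 0.4, 0.8) − 0.2·(6.8, 9.6, -2.8) = (1.84, -1.52, 1.36)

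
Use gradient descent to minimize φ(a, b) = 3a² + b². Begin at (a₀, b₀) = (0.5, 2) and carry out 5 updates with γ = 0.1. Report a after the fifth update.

∇φ = (6a, 2b)
Step 1: at (0.5, 2), ∇φ = (3, 4) → (0.5, 2) − 0.1·(3, 4) = (0.2, 1.6)
Step 2: at (0.2, 1.6), ∇φ = (1.2, 3.2) → (0.2, 1.6) − 0.1·(1.2, 3.2) = (0.08, 1.28)
Step 3: at (0.08, 1.28), ∇φ = (0.48, 2.56) → (0.08, 1.28) − 0.1·(0.48, 2.56) = (0.032, 1.024)
Step 4: at (0.032, 1.024), ∇φ = (0.192, 2.048) → (0.032, 1.024) − 0.1·(0.192, 2.048) = (0.0128, 0.8192)
Step 5: at (0.0128, 0.8192), ∇φ = (0.0768, 1.6384) → (0.0128, 0.8192) − 0.1·(0.0768, 1.6384) = (0.00512, 0.65536)
a = 0.00512

0.00512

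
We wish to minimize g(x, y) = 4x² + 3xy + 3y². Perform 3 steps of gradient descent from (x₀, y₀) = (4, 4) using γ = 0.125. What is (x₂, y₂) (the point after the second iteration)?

(0.1875, 0.4375)

∇g = (8x + 3y, 3x + 6y)
Step 1: at (4, 4), ∇g = (44, 36) → (4, 4) − 0.125·(44, 36) = (-1.5, -0.5)
Step 2: at (-1.5, -0.5), ∇g = (-13.5, -7.5) → (-1.5, -0.5) − 0.125·(-13.5, -7.5) = (0.1875, 0.4375)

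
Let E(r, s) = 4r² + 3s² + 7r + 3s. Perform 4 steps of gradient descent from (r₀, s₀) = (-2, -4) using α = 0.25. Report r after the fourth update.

-2

∇E = (8r + 7, 6s + 3)
Step 1: at (-2, -4), ∇E = (-9, -21) → (-2, -4) − 0.25·(-9, -21) = (0.25, 1.25)
Step 2: at (0.25, 1.25), ∇E = (9, 10.5) → (0.25, 1.25) − 0.25·(9, 10.5) = (-2, -1.375)
Step 3: at (-2, -1.375), ∇E = (-9, -5.25) → (-2, -1.375) − 0.25·(-9, -5.25) = (0.25, -0.0625)
Step 4: at (0.25, -0.0625), ∇E = (9, 2.625) → (0.25, -0.0625) − 0.25·(9, 2.625) = (-2, -0.71875)
r = -2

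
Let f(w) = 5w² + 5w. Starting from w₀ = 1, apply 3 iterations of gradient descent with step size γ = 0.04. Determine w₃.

-0.176

f′(w) = 10w + 5
w₁ = 1 − 0.04·15 = 0.4
w₂ = 0.4 − 0.04·9 = 0.04
w₃ = 0.04 − 0.04·5.4 = -0.176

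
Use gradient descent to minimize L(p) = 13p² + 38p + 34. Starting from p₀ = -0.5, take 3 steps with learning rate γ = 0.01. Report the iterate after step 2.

-0.935

L′(p) = 26p + 38
p₁ = -0.5 − 0.01·25 = -0.75
p₂ = -0.75 − 0.01·18.5 = -0.935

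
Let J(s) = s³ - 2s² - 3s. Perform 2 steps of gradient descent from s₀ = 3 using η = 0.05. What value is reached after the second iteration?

2.166

J′(s) = 3s² - 4s - 3
s₁ = 3 − 0.05·12 = 2.4
s₂ = 2.4 − 0.05·4.68 = 2.166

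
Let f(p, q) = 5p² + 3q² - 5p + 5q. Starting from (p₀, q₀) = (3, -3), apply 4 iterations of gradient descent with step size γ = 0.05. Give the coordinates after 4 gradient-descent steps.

∇f = (10p - 5, 6q + 5)
Step 1: at (3, -3), ∇f = (25, -13) → (3, -3) − 0.05·(25, -13) = (1.75, -2.35)
Step 2: at (1.75, -2.35), ∇f = (12.5, -9.1) → (1.75, -2.35) − 0.05·(12.5, -9.1) = (1.125, -1.895)
Step 3: at (1.125, -1.895), ∇f = (6.25, -6.37) → (1.125, -1.895) − 0.05·(6.25, -6.37) = (0.8125, -1.5765)
Step 4: at (0.8125, -1.5765), ∇f = (3.125, -4.459) → (0.8125, -1.5765) − 0.05·(3.125, -4.459) = (0.65625, -1.35355)

(0.65625, -1.35355)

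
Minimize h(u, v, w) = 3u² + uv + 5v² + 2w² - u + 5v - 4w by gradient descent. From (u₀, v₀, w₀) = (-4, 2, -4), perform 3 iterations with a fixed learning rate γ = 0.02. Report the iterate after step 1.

(-3.54, 1.58, -3.6)

∇h = (6u + v - 1, u + 10v + 5, 4w - 4)
Step 1: at (-4, 2, -4), ∇h = (-23, 21, -20) → (-4, 2, -4) − 0.02·(-23, 21, -20) = (-3.54, 1.58, -3.6)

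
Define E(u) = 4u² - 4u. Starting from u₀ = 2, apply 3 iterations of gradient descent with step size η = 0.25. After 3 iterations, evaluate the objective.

E′(u) = 8u - 4
u₁ = 2 − 0.25·12 = -1
u₂ = -1 − 0.25·(-12) = 2
u₃ = 2 − 0.25·12 = -1
E(-1) = 8

8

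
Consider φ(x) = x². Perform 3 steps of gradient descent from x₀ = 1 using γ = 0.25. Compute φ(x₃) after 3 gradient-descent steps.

φ′(x) = 2x
Step 1: φ′(1) = 2; x₁ = 1 − 0.25·2 = 0.5
Step 2: φ′(0.5) = 1; x₂ = 0.5 − 0.25·1 = 0.25
Step 3: φ′(0.25) = 0.5; x₃ = 0.25 − 0.25·0.5 = 0.125
φ(0.125) = 0.015625

0.015625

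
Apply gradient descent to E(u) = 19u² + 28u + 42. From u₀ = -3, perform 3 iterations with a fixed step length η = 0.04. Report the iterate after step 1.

0.44

E′(u) = 38u + 28
Step 1: E′(-3) = -86; u₁ = -3 − 0.04·(-86) = 0.44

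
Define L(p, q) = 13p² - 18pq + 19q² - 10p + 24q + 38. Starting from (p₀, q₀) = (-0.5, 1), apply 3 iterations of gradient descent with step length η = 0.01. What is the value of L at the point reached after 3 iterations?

32.405528280192

∇L = (26p - 18q - 10, -18p + 38q + 24)
Step 1: at (-0.5, 1), ∇L = (-41, 71) → (-0.5, 1) − 0.01·(-41, 71) = (-0.09, 0.29)
Step 2: at (-0.09, 0.29), ∇L = (-17.56, 36.64) → (-0.09, 0.29) − 0.01·(-17.56, 36.64) = (0.0856, -0.0764)
Step 3: at (0.0856, -0.0764), ∇L = (-6.3992, 19.556) → (0.0856, -0.0764) − 0.01·(-6.3992, 19.556) = (0.149592, -0.27196)
L(0.149592, -0.27196) = 32.405528280192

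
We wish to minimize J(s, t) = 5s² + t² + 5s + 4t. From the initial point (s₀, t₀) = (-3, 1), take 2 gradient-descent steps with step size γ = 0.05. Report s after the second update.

∇J = (10s + 5, 2t + 4)
Step 1: at (-3, 1), ∇J = (-25, 6) → (-3, 1) − 0.05·(-25, 6) = (-1.75, 0.7)
Step 2: at (-1.75, 0.7), ∇J = (-12.5, 5.4) → (-1.75, 0.7) − 0.05·(-12.5, 5.4) = (-1.125, 0.43)
s = -1.125

-1.125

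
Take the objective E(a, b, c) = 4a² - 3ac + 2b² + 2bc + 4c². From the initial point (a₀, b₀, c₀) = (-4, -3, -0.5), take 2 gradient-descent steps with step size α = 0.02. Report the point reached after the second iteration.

∇E = (8a - 3c, 4b + 2c, -3a + 2b + 8c)
Step 1: at (-4, -3, -0.5), ∇E = (-30.5, -13, 2) → (-4, -3, -0.5) − 0.02·(-30.5, -13, 2) = (-3.39, -2.74, -0.54)
Step 2: at (-3.39, -2.74, -0.54), ∇E = (-25.5, -12.04, 0.37) → (-3.39, -2.74, -0.54) − 0.02·(-25.5, -12.04, 0.37) = (-2.88, -2.4992, -0.5474)

(-2.88, -2.4992, -0.5474)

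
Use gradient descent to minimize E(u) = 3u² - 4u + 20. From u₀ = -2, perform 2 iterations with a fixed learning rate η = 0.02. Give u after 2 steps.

E′(u) = 6u - 4
u₁ = -2 − 0.02·(-16) = -1.68
u₂ = -1.68 − 0.02·(-14.08) = -1.3984

-1.3984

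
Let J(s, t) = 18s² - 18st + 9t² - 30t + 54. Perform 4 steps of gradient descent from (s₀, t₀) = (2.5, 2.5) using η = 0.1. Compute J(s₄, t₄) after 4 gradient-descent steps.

1118484.932496

∇J = (36s - 18t, -18s + 18t - 30)
(s₁, t₁) = (2.5, 2.5) − 0.1·(45, -30) = (-2, 5.5)
(s₂, t₂) = (-2, 5.5) − 0.1·(-171, 105) = (15.1, -5)
(s₃, t₃) = (15.1, -5) − 0.1·(633.6, -391.8) = (-48.26, 34.18)
(s₄, t₄) = (-48.26, 34.18) − 0.1·(-2352.6, 1453.92) = (187, -111.212)
J(187, -111.212) = 1118484.932496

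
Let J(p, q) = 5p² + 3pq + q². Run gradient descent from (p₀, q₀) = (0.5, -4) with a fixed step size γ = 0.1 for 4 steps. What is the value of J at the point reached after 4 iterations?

3.3630251125

∇J = (10p + 3q, 3p + 2q)
(p₁, q₁) = (0.5, -4) − 0.1·(-7, -6.5) = (1.2, -3.35)
(p₂, q₂) = (1.2, -3.35) − 0.1·(1.95, -3.1) = (1.005, -3.04)
(p₃, q₃) = (1.005, -3.04) − 0.1·(0.93, -3.065) = (0.912, -2.7335)
(p₄, q₄) = (0.912, -2.7335) − 0.1·(0.9195, -2.731) = (0.82005, -2.4604)
J(0.82005, -2.4604) = 3.3630251125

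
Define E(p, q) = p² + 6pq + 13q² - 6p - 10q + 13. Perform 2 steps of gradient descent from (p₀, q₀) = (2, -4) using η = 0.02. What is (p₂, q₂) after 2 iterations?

(2.7744, -1.0432)

∇E = (2p + 6q - 6, 6p + 26q - 10)
(p₁, q₁) = (2, -4) − 0.02·(-26, -102) = (2.52, -1.96)
(p₂, q₂) = (2.52, -1.96) − 0.02·(-12.72, -45.84) = (2.7744, -1.0432)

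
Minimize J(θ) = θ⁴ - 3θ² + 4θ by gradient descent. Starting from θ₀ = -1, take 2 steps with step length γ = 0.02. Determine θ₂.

-1.22200576

J′(θ) = 4θ³ - 6θ + 4
θ₁ = -1 − 0.02·6 = -1.12
θ₂ = -1.12 − 0.02·5.100288 = -1.22200576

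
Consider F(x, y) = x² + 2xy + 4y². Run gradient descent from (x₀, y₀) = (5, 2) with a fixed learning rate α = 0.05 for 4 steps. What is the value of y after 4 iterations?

∇F = (2x + 2y, 2x + 8y)
Step 1: at (5, 2), ∇F = (14, 26) → (5, 2) − 0.05·(14, 26) = (4.3, 0.7)
Step 2: at (4.3, 0.7), ∇F = (10, 14.2) → (4.3, 0.7) − 0.05·(10, 14.2) = (3.8, -0.01)
Step 3: at (3.8, -0.01), ∇F = (7.58, 7.52) → (3.8, -0.01) − 0.05·(7.58, 7.52) = (3.421, -0.386)
Step 4: at (3.421, -0.386), ∇F = (6.07, 3.754) → (3.421, -0.386) − 0.05·(6.07, 3.754) = (3.1175, -0.5737)
y = -0.5737

-0.5737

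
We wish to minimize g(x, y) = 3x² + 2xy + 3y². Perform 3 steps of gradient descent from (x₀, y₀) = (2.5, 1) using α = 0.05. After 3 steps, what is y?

∇g = (6x + 2y, 2x + 6y)
(x₁, y₁) = (2.5, 1) − 0.05·(17, 11) = (1.65, 0.45)
(x₂, y₂) = (1.65, 0.45) − 0.05·(10.8, 6) = (1.11, 0.15)
(x₃, y₃) = (1.11, 0.15) − 0.05·(6.96, 3.12) = (0.762, -0.006)
y = -0.006

-0.006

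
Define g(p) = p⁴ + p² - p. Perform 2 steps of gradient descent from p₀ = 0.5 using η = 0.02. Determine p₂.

g′(p) = 4p³ + 2p - 1
p₁ = 0.5 − 0.02·0.5 = 0.49
p₂ = 0.49 − 0.02·0.450596 = 0.48098808

0.48098808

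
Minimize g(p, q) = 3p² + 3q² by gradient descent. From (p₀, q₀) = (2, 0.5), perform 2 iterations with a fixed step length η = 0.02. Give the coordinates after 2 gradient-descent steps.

∇g = (6p, 6q)
(p₁, q₁) = (2, 0.5) − 0.02·(12, 3) = (1.76, 0.44)
(p₂, q₂) = (1.76, 0.44) − 0.02·(10.56, 2.64) = (1.5488, 0.3872)

(1.5488, 0.3872)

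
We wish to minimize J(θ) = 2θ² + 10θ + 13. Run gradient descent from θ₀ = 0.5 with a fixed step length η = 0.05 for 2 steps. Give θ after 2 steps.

J′(θ) = 4θ + 10
θ₁ = 0.5 − 0.05·12 = -0.1
θ₂ = -0.1 − 0.05·9.6 = -0.58

-0.58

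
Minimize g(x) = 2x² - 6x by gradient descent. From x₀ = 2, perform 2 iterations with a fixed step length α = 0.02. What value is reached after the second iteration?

g′(x) = 4x - 6
x₁ = 2 − 0.02·2 = 1.96
x₂ = 1.96 − 0.02·1.84 = 1.9232

1.9232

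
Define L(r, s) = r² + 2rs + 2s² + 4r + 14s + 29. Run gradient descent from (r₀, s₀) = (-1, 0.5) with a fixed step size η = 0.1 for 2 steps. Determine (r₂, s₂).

(-1.26, -1.68)

∇L = (2r + 2s + 4, 2r + 4s + 14)
(r₁, s₁) = (-1, 0.5) − 0.1·(3, 14) = (-1.3, -0.9)
(r₂, s₂) = (-1.3, -0.9) − 0.1·(-0.4, 7.8) = (-1.26, -1.68)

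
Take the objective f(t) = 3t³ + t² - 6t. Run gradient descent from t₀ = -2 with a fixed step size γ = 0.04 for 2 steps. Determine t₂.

-5.883776

f′(t) = 9t² + 2t - 6
Step 1: f′(-2) = 26; t₁ = -2 − 0.04·26 = -3.04
Step 2: f′(-3.04) = 71.0944; t₂ = -3.04 − 0.04·71.0944 = -5.883776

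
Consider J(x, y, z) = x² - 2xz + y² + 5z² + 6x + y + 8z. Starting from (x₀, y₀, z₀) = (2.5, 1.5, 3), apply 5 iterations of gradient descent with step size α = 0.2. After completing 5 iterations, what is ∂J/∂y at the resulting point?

0.31104

∇J = (2x - 2z + 6, 2y + 1, -2x + 10z + 8)
(x₁, y₁, z₁) = (2.5, 1.5, 3) − 0.2·(5, 4, 33) = (1.5, 0.7, -3.6)
(x₂, y₂, z₂) = (1.5, 0.7, -3.6) − 0.2·(16.2, 2.4, -31) = (-1.74, 0.22, 2.6)
(x₃, y₃, z₃) = (-1.74, 0.22, 2.6) − 0.2·(-2.68, 1.44, 37.48) = (-1.204, -0.068, -4.896)
(x₄, y₄, z₄) = (-1.204, -0.068, -4.896) − 0.2·(13.384, 0.864, -38.552) = (-3.8808, -0.2408, 2.8144)
(x₅, y₅, z₅) = (-3.8808, -0.2408, 2.8144) − 0.2·(-7.3904, 0.5184, 43.9056) = (-2.40272, -0.34448, -5.96672)
∂J/∂y at (-2.40272, -0.34448, -5.96672) = 0.31104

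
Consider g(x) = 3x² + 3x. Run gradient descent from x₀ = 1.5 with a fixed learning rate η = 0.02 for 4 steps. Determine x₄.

0.69939072

g′(x) = 6x + 3
Step 1: g′(1.5) = 12; x₁ = 1.5 − 0.02·12 = 1.26
Step 2: g′(1.26) = 10.56; x₂ = 1.26 − 0.02·10.56 = 1.0488
Step 3: g′(1.0488) = 9.2928; x₃ = 1.0488 − 0.02·9.2928 = 0.862944
Step 4: g′(0.862944) = 8.177664; x₄ = 0.862944 − 0.02·8.177664 = 0.69939072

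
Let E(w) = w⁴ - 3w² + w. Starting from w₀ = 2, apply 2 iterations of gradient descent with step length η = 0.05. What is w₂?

E′(w) = 4w³ - 6w + 1
w₁ = 2 − 0.05·21 = 0.95
w₂ = 0.95 − 0.05·(-1.2705) = 1.013525

1.013525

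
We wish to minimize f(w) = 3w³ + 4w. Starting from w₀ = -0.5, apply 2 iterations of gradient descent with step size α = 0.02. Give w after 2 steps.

-0.7753125

f′(w) = 9w² + 4
w₁ = -0.5 − 0.02·6.25 = -0.625
w₂ = -0.625 − 0.02·7.515625 = -0.7753125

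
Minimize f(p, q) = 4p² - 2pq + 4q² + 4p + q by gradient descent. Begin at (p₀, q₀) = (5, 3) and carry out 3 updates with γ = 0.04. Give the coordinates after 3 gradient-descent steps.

(1.620544, 1.423744)

∇f = (8p - 2q + 4, -2p + 8q + 1)
(p₁, q₁) = (5, 3) − 0.04·(38, 15) = (3.48, 2.4)
(p₂, q₂) = (3.48, 2.4) − 0.04·(27.04, 13.24) = (2.3984, 1.8704)
(p₃, q₃) = (2.3984, 1.8704) − 0.04·(19.4464, 11.1664) = (1.620544, 1.423744)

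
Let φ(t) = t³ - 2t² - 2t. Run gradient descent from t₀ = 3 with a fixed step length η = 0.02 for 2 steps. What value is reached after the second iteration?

2.548744

φ′(t) = 3t² - 4t - 2
t₁ = 3 − 0.02·13 = 2.74
t₂ = 2.74 − 0.02·9.5628 = 2.548744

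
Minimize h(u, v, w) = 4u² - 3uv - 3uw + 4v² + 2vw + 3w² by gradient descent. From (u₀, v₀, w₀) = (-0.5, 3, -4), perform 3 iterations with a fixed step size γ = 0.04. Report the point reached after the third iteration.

∇h = (8u - 3v - 3w, -3u + 8v + 2w, -3u + 2v + 6w)
(u₁, v₁, w₁) = (-0.5, 3, -4) − 0.04·(-1, 17.5, -16.5) = (-0.46, 2.3, -3.34)
(u₂, v₂, w₂) = (-0.46, 2.3, -3.34) − 0.04·(-0.56, 13.1, -14.06) = (-0.4376, 1.776, -2.7776)
(u₃, v₃, w₃) = (-0.4376, 1.776, -2.7776) − 0.04·(-0.496, 9.9656, -11.8008) = (-0.41776, 1.377376, -2.305568)

(-0.41776, 1.377376, -2.305568)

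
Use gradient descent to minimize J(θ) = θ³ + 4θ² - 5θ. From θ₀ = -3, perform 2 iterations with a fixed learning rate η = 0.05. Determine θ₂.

-2.7515

J′(θ) = 3θ² + 8θ - 5
Step 1: J′(-3) = -2; θ₁ = -3 − 0.05·(-2) = -2.9
Step 2: J′(-2.9) = -2.97; θ₂ = -2.9 − 0.05·(-2.97) = -2.7515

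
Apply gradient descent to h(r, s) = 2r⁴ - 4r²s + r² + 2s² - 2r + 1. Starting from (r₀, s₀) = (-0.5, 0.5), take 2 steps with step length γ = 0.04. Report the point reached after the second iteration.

(-0.34451584, 0.414624)

∇h = (8r³ - 8rs + 2r - 2, -4r² + 4s)
Step 1: at (-0.5, 0.5), ∇h = (-2, 1) → (-0.5, 0.5) − 0.04·(-2, 1) = (-0.42, 0.46)
Step 2: at (-0.42, 0.46), ∇h = (-1.887104, 1.1344) → (-0.42, 0.46) − 0.04·(-1.887104, 1.1344) = (-0.34451584, 0.414624)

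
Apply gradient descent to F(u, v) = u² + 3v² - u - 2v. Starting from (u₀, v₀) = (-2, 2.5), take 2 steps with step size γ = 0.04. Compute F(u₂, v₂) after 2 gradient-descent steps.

∇F = (2u - 1, 6v - 2)
Step 1: at (-2, 2.5), ∇F = (-5, 13) → (-2, 2.5) − 0.04·(-5, 13) = (-1.8, 1.98)
Step 2: at (-1.8, 1.98), ∇F = (-4.6, 9.88) → (-1.8, 1.98) − 0.04·(-4.6, 9.88) = (-1.616, 1.5848)
F(-1.616, 1.5848) = 8.59262912

8.59262912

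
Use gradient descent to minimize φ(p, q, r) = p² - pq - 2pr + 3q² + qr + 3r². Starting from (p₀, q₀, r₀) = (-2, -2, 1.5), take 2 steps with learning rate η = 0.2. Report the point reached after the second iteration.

(-0.94, 0, -0.2)

∇φ = (2p - q - 2r, -p + 6q + r, -2p + q + 6r)
(p₁, q₁, r₁) = (-2, -2, 1.5) − 0.2·(-5, -8.5, 11) = (-1, -0.3, -0.7)
(p₂, q₂, r₂) = (-1, -0.3, -0.7) − 0.2·(-0.3, -1.5, -2.5) = (-0.94, 0, -0.2)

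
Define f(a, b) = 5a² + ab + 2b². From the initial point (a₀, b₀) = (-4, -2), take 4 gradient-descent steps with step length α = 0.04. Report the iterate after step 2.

∇f = (10a + b, a + 4b)
(a₁, b₁) = (-4, -2) − 0.04·(-42, -12) = (-2.32, -1.52)
(a₂, b₂) = (-2.32, -1.52) − 0.04·(-24.72, -8.4) = (-1.3312, -1.184)

(-1.3312, -1.184)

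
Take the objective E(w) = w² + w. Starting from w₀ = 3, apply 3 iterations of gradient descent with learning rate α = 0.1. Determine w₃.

E′(w) = 2w + 1
w₁ = 3 − 0.1·7 = 2.3
w₂ = 2.3 − 0.1·5.6 = 1.74
w₃ = 1.74 − 0.1·4.48 = 1.292

1.292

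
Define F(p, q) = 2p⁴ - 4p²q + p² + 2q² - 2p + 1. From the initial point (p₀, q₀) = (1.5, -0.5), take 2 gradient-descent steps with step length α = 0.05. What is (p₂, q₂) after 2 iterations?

(-0.0808, 0.048)

∇F = (8p³ - 8pq + 2p - 2, -4p² + 4q)
(p₁, q₁) = (1.5, -0.5) − 0.05·(34, -11) = (-0.2, 0.05)
(p₂, q₂) = (-0.2, 0.05) − 0.05·(-2.384, 0.04) = (-0.0808, 0.048)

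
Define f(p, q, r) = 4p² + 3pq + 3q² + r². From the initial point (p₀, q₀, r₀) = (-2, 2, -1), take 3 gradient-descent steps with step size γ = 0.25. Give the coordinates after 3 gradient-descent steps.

∇f = (8p + 3q, 3p + 6q, 2r)
(p₁, q₁, r₁) = (-2, 2, -1) − 0.25·(-10, 6, -2) = (0.5, 0.5, -0.5)
(p₂, q₂, r₂) = (0.5, 0.5, -0.5) − 0.25·(5.5, 4.5, -1) = (-0.875, -0.625, -0.25)
(p₃, q₃, r₃) = (-0.875, -0.625, -0.25) − 0.25·(-8.875, -6.375, -0.5) = (1.34375, 0.96875, -0.125)

(1.34375, 0.96875, -0.125)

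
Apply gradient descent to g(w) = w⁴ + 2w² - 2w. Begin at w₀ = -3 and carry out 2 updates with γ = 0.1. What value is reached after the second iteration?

g′(w) = 4w³ + 4w - 2
w₁ = -3 − 0.1·(-122) = 9.2
w₂ = 9.2 − 0.1·3149.552 = -305.7552

-305.7552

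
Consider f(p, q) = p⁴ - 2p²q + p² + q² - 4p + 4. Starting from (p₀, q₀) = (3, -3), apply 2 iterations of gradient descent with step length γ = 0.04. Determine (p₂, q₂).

(2.13918464, -1.231552)

∇f = (4p³ - 4pq + 2p - 4, -2p² + 2q)
(p₁, q₁) = (3, -3) − 0.04·(146, -24) = (-2.84, -2.04)
(p₂, q₂) = (-2.84, -2.04) − 0.04·(-124.479616, -20.2112) = (2.13918464, -1.231552)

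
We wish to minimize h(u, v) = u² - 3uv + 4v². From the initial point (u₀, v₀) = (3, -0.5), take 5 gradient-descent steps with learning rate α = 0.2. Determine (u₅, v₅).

(0.7776, 1.08864)

∇h = (2u - 3v, -3u + 8v)
(u₁, v₁) = (3, -0.5) − 0.2·(7.5, -13) = (1.5, 2.1)
(u₂, v₂) = (1.5, 2.1) − 0.2·(-3.3, 12.3) = (2.16, -0.36)
(u₃, v₃) = (2.16, -0.36) − 0.2·(5.4, -9.36) = (1.08, 1.512)
(u₄, v₄) = (1.08, 1.512) − 0.2·(-2.376, 8.856) = (1.5552, -0.2592)
(u₅, v₅) = (1.5552, -0.2592) − 0.2·(3.888, -6.7392) = (0.7776, 1.08864)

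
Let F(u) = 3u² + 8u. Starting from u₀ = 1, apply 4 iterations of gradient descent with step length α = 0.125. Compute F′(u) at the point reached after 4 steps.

F′(u) = 6u + 8
Step 1: F′(1) = 14; u₁ = 1 − 0.125·14 = -0.75
Step 2: F′(-0.75) = 3.5; u₂ = -0.75 − 0.125·3.5 = -1.1875
Step 3: F′(-1.1875) = 0.875; u₃ = -1.1875 − 0.125·0.875 = -1.296875
Step 4: F′(-1.296875) = 0.21875; u₄ = -1.296875 − 0.125·0.21875 = -1.32421875
F′(u) at (-1.32421875) = 0.0546875

0.0546875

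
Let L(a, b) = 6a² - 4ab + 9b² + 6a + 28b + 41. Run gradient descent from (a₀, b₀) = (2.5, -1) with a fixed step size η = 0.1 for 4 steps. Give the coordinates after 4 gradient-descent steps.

∇L = (12a - 4b + 6, -4a + 18b + 28)
Step 1: at (2.5, -1), ∇L = (40, 0) → (2.5, -1) − 0.1·(40, 0) = (-1.5, -1)
Step 2: at (-1.5, -1), ∇L = (-8, 16) → (-1.5, -1) − 0.1·(-8, 16) = (-0.7, -2.6)
Step 3: at (-0.7, -2.6), ∇L = (8, -16) → (-0.7, -2.6) − 0.1·(8, -16) = (-1.5, -1)
Step 4: at (-1.5, -1), ∇L = (-8, 16) → (-1.5, -1) − 0.1·(-8, 16) = (-0.7, -2.6)

(-0.7, -2.6)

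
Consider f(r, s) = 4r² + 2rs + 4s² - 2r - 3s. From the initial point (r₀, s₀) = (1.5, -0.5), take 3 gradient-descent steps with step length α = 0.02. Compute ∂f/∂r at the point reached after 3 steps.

∇f = (8r + 2s - 2, 2r + 8s - 3)
(r₁, s₁) = (1.5, -0.5) − 0.02·(9, -4) = (1.32, -0.42)
(r₂, s₂) = (1.32, -0.42) − 0.02·(7.72, -3.72) = (1.1656, -0.3456)
(r₃, s₃) = (1.1656, -0.3456) − 0.02·(6.6336, -3.4336) = (1.032928, -0.276928)
∂f/∂r at (1.032928, -0.276928) = 5.709568

5.709568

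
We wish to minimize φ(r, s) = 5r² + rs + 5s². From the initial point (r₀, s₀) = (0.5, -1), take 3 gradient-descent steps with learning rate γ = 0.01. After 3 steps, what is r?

∇φ = (10r + s, r + 10s)
Step 1: at (0.5, -1), ∇φ = (4, -9.5) → (0.5, -1) − 0.01·(4, -9.5) = (0.46, -0.905)
Step 2: at (0.46, -0.905), ∇φ = (3.695, -8.59) → (0.46, -0.905) − 0.01·(3.695, -8.59) = (0.42305, -0.8191)
Step 3: at (0.42305, -0.8191), ∇φ = (3.4114, -7.76795) → (0.42305, -0.8191) − 0.01·(3.4114, -7.76795) = (0.388936, -0.7414205)
r = 0.388936

0.388936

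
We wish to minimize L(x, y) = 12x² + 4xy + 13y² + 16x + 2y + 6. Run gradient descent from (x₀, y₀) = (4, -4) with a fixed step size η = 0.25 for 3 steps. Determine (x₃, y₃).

∇L = (24x + 4y + 16, 4x + 26y + 2)
(x₁, y₁) = (4, -4) − 0.25·(96, -86) = (-20, 17.5)
(x₂, y₂) = (-20, 17.5) − 0.25·(-394, 377) = (78.5, -76.75)
(x₃, y₃) = (78.5, -76.75) − 0.25·(1593, -1679.5) = (-319.75, 343.125)

(-319.75, 343.125)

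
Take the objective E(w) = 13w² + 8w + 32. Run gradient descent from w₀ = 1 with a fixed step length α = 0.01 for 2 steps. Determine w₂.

0.4084

E′(w) = 26w + 8
Step 1: E′(1) = 34; w₁ = 1 − 0.01·34 = 0.66
Step 2: E′(0.66) = 25.16; w₂ = 0.66 − 0.01·25.16 = 0.4084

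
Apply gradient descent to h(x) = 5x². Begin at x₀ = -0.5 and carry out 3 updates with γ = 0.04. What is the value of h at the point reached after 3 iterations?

h′(x) = 10x
x₁ = -0.5 − 0.04·(-5) = -0.3
x₂ = -0.3 − 0.04·(-3) = -0.18
x₃ = -0.18 − 0.04·(-1.8) = -0.108
h(-0.108) = 0.05832

0.05832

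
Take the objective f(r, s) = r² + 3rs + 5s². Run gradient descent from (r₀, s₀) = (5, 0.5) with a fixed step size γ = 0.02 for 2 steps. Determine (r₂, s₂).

(4.5732, -0.2062)

∇f = (2r + 3s, 3r + 10s)
(r₁, s₁) = (5, 0.5) − 0.02·(11.5, 20) = (4.77, 0.1)
(r₂, s₂) = (4.77, 0.1) − 0.02·(9.84, 15.31) = (4.5732, -0.2062)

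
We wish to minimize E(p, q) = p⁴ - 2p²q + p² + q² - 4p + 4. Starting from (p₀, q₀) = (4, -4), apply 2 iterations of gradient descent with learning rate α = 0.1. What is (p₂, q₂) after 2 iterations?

∇E = (4p³ - 4pq + 2p - 4, -2p² + 2q)
(p₁, q₁) = (4, -4) − 0.1·(324, -40) = (-28.4, 0)
(p₂, q₂) = (-28.4, 0) − 0.1·(-91686.016, -1613.12) = (9140.2016, 161.312)

(9140.2016, 161.312)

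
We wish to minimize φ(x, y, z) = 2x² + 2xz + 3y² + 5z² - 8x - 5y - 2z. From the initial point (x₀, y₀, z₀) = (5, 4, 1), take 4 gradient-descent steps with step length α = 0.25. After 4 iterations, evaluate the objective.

∇φ = (4x + 2z - 8, 6y - 5, 2x + 10z - 2)
Step 1: at (5, 4, 1), ∇φ = (14, 19, 18) → (5, 4, 1) − 0.25·(14, 19, 18) = (1.5, -0.75, -3.5)
Step 2: at (1.5, -0.75, -3.5), ∇φ = (-9, -9.5, -34) → (1.5, -0.75, -3.5) − 0.25·(-9, -9.5, -34) = (3.75, 1.625, 5)
Step 3: at (3.75, 1.625, 5), ∇φ = (17, 4.75, 55.5) → (3.75, 1.625, 5) − 0.25·(17, 4.75, 55.5) = (-0.5, 0.4375, -8.875)
Step 4: at (-0.5, 0.4375, -8.875), ∇φ = (-27.75, -2.375, -91.75) → (-0.5, 0.4375, -8.875) − 0.25·(-27.75, -2.375, -91.75) = (6.4375, 1.03125, 14.0625)
φ(6.4375, 1.03125, 14.0625) = 1171.1162109375

1171.1162109375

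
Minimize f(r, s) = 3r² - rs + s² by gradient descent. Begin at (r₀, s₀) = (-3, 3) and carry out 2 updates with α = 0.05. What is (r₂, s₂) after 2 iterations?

(-1.2375, 2.1975)

∇f = (6r - s, -r + 2s)
Step 1: at (-3, 3), ∇f = (-21, 9) → (-3, 3) − 0.05·(-21, 9) = (-1.95, 2.55)
Step 2: at (-1.95, 2.55), ∇f = (-14.25, 7.05) → (-1.95, 2.55) − 0.05·(-14.25, 7.05) = (-1.2375, 2.1975)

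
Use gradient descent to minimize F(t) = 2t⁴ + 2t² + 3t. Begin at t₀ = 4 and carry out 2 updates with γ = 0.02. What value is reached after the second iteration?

F′(t) = 8t³ + 4t + 3
t₁ = 4 − 0.02·531 = -6.62
t₂ = -6.62 − 0.02·(-2344.420224) = 40.26840448

40.26840448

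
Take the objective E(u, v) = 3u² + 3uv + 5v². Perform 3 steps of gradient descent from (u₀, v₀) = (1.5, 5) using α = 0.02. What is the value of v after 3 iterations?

2.41366

∇E = (6u + 3v, 3u + 10v)
Step 1: at (1.5, 5), ∇E = (24, 54.5) → (1.5, 5) − 0.02·(24, 54.5) = (1.02, 3.91)
Step 2: at (1.02, 3.91), ∇E = (17.85, 42.16) → (1.02, 3.91) − 0.02·(17.85, 42.16) = (0.663, 3.0668)
Step 3: at (0.663, 3.0668), ∇E = (13.1784, 32.657) → (0.663, 3.0668) − 0.02·(13.1784, 32.657) = (0.399432, 2.41366)
v = 2.41366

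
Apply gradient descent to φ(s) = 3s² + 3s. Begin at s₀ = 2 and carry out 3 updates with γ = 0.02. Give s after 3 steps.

1.20368

φ′(s) = 6s + 3
s₁ = 2 − 0.02·15 = 1.7
s₂ = 1.7 − 0.02·13.2 = 1.436
s₃ = 1.436 − 0.02·11.616 = 1.20368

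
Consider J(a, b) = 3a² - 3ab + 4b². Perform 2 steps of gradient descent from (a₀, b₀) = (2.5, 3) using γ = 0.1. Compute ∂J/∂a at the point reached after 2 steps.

4.47

∇J = (6a - 3b, -3a + 8b)
Step 1: at (2.5, 3), ∇J = (6, 16.5) → (2.5, 3) − 0.1·(6, 16.5) = (1.9, 1.35)
Step 2: at (1.9, 1.35), ∇J = (7.35, 5.1) → (1.9, 1.35) − 0.1·(7.35, 5.1) = (1.165, 0.84)
∂J/∂a at (1.165, 0.84) = 4.47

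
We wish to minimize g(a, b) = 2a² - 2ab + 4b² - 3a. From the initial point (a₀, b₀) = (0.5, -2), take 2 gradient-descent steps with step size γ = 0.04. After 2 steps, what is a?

∇g = (4a - 2b - 3, -2a + 8b)
(a₁, b₁) = (0.5, -2) − 0.04·(3, -17) = (0.38, -1.32)
(a₂, b₂) = (0.38, -1.32) − 0.04·(1.16, -11.32) = (0.3336, -0.8672)
a = 0.3336

0.3336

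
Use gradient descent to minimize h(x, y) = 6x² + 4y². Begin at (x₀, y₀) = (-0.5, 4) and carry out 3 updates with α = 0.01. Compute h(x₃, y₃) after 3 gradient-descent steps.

∇h = (12x, 8y)
(x₁, y₁) = (-0.5, 4) − 0.01·(-6, 32) = (-0.44, 3.68)
(x₂, y₂) = (-0.44, 3.68) − 0.01·(-5.28, 29.44) = (-0.3872, 3.3856)
(x₃, y₃) = (-0.3872, 3.3856) − 0.01·(-4.6464, 27.0848) = (-0.340736, 3.114752)
h(-0.340736, 3.114752) = 39.503326216192

39.503326216192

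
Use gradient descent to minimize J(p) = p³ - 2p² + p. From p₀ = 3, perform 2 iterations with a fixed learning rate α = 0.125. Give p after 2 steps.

J′(p) = 3p² - 4p + 1
p₁ = 3 − 0.125·16 = 1
p₂ = 1 − 0.125·0 = 1

1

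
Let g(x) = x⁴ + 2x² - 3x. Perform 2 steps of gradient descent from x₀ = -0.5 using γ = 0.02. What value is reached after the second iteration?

g′(x) = 4x³ + 4x - 3
x₁ = -0.5 − 0.02·(-5.5) = -0.39
x₂ = -0.39 − 0.02·(-4.797276) = -0.29405448

-0.29405448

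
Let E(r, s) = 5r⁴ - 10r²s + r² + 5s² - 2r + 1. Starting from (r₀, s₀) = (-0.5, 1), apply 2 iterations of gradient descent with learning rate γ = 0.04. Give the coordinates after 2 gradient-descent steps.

(-0.6748544, 0.60496)

∇E = (20r³ - 20rs + 2r - 2, -10r² + 10s)
Step 1: at (-0.5, 1), ∇E = (4.5, 7.5) → (-0.5, 1) − 0.04·(4.5, 7.5) = (-0.68, 0.7)
Step 2: at (-0.68, 0.7), ∇E = (-0.12864, 2.376) → (-0.68, 0.7) − 0.04·(-0.12864, 2.376) = (-0.6748544, 0.60496)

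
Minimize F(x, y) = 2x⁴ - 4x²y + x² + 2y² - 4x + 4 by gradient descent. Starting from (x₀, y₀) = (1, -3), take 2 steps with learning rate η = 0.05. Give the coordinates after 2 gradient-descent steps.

(0.24, -1.71)

∇F = (8x³ - 8xy + 2x - 4, -4x² + 4y)
Step 1: at (1, -3), ∇F = (30, -16) → (1, -3) − 0.05·(30, -16) = (-0.5, -2.2)
Step 2: at (-0.5, -2.2), ∇F = (-14.8, -9.8) → (-0.5, -2.2) − 0.05·(-14.8, -9.8) = (0.24, -1.71)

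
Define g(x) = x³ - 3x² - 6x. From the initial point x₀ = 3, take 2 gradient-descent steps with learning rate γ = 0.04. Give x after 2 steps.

g′(x) = 3x² - 6x - 6
Step 1: g′(3) = 3; x₁ = 3 − 0.04·3 = 2.88
Step 2: g′(2.88) = 1.6032; x₂ = 2.88 − 0.04·1.6032 = 2.815872

2.815872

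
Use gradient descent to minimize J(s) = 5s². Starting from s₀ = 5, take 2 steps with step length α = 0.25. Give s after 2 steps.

11.25

J′(s) = 10s
s₁ = 5 − 0.25·50 = -7.5
s₂ = -7.5 − 0.25·(-75) = 11.25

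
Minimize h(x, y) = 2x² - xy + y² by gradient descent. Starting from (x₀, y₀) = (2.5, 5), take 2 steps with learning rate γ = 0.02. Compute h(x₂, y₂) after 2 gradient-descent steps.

21.910946

∇h = (4x - y, -x + 2y)
(x₁, y₁) = (2.5, 5) − 0.02·(5, 7.5) = (2.4, 4.85)
(x₂, y₂) = (2.4, 4.85) − 0.02·(4.75, 7.3) = (2.305, 4.704)
h(2.305, 4.704) = 21.910946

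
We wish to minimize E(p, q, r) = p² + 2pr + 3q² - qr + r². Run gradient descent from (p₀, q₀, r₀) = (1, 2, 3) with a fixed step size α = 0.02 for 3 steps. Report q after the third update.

1.515448

∇E = (2p + 2r, 6q - r, 2p - q + 2r)
Step 1: at (1, 2, 3), ∇E = (8, 9, 6) → (1, 2, 3) − 0.02·(8, 9, 6) = (0.84, 1.82, 2.88)
Step 2: at (0.84, 1.82, 2.88), ∇E = (7.44, 8.04, 5.62) → (0.84, 1.82, 2.88) − 0.02·(7.44, 8.04, 5.62) = (0.6912, 1.6592, 2.7676)
Step 3: at (0.6912, 1.6592, 2.7676), ∇E = (6.9176, 7.1876, 5.2584) → (0.6912, 1.6592, 2.7676) − 0.02·(6.9176, 7.1876, 5.2584) = (0.552848, 1.515448, 2.662432)
q = 1.515448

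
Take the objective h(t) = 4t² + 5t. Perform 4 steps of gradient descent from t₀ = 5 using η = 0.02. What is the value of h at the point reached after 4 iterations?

h′(t) = 8t + 5
t₁ = 5 − 0.02·45 = 4.1
t₂ = 4.1 − 0.02·37.8 = 3.344
t₃ = 3.344 − 0.02·31.752 = 2.70896
t₄ = 2.70896 − 0.02·26.67168 = 2.1755264
h(2.1755264) = 29.80929246838784

29.80929246838784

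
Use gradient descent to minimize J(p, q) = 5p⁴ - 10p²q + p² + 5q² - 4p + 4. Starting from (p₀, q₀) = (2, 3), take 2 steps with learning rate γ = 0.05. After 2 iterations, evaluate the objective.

17.8605

∇J = (20p³ - 20pq + 2p - 4, -10p² + 10q)
(p₁, q₁) = (2, 3) − 0.05·(40, -10) = (0, 3.5)
(p₂, q₂) = (0, 3.5) − 0.05·(-4, 35) = (0.2, 1.75)
J(0.2, 1.75) = 17.8605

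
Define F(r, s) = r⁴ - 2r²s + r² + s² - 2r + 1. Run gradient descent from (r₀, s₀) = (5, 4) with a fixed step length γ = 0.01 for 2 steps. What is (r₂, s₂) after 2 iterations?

(0.83796608, 4.341968)

∇F = (4r³ - 4rs + 2r - 2, -2r² + 2s)
Step 1: at (5, 4), ∇F = (428, -42) → (5, 4) − 0.01·(428, -42) = (0.72, 4.42)
Step 2: at (0.72, 4.42), ∇F = (-11.796608, 7.8032) → (0.72, 4.42) − 0.01·(-11.796608, 7.8032) = (0.83796608, 4.341968)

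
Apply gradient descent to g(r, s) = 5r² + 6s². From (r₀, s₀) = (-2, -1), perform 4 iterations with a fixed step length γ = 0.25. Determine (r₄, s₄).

(-10.125, -16)

∇g = (10r, 12s)
Step 1: at (-2, -1), ∇g = (-20, -12) → (-2, -1) − 0.25·(-20, -12) = (3, 2)
Step 2: at (3, 2), ∇g = (30, 24) → (3, 2) − 0.25·(30, 24) = (-4.5, -4)
Step 3: at (-4.5, -4), ∇g = (-45, -48) → (-4.5, -4) − 0.25·(-45, -48) = (6.75, 8)
Step 4: at (6.75, 8), ∇g = (67.5, 96) → (6.75, 8) − 0.25·(67.5, 96) = (-10.125, -16)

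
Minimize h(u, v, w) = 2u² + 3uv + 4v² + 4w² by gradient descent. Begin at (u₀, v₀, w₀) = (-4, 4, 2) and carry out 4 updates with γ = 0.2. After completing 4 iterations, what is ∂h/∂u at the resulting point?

∇h = (4u + 3v, 3u + 8v, 8w)
(u₁, v₁, w₁) = (-4, 4, 2) − 0.2·(-4, 20, 16) = (-3.2, 0, -1.2)
(u₂, v₂, w₂) = (-3.2, 0, -1.2) − 0.2·(-12.8, -9.6, -9.6) = (-0.64, 1.92, 0.72)
(u₃, v₃, w₃) = (-0.64, 1.92, 0.72) − 0.2·(3.2, 13.44, 5.76) = (-1.28, -0.768, -0.432)
(u₄, v₄, w₄) = (-1.28, -0.768, -0.432) − 0.2·(-7.424, -9.984, -3.456) = (0.2048, 1.2288, 0.2592)
∂h/∂u at (0.2048, 1.2288, 0.2592) = 4.5056

4.5056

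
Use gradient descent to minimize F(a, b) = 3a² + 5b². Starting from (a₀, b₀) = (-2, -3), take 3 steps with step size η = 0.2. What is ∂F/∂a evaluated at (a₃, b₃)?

∇F = (6a, 10b)
(a₁, b₁) = (-2, -3) − 0.2·(-12, -30) = (0.4, 3)
(a₂, b₂) = (0.4, 3) − 0.2·(2.4, 30) = (-0.08, -3)
(a₃, b₃) = (-0.08, -3) − 0.2·(-0.48, -30) = (0.016, 3)
∂F/∂a at (0.016, 3) = 0.096

0.096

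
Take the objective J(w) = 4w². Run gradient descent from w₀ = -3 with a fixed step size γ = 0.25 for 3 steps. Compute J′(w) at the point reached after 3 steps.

J′(w) = 8w
Step 1: J′(-3) = -24; w₁ = -3 − 0.25·(-24) = 3
Step 2: J′(3) = 24; w₂ = 3 − 0.25·24 = -3
Step 3: J′(-3) = -24; w₃ = -3 − 0.25·(-24) = 3
J′(w) at (3) = 24

24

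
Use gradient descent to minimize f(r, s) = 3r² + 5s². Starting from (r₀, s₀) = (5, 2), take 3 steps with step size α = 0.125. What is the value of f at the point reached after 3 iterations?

0.023193359375

∇f = (6r, 10s)
(r₁, s₁) = (5, 2) − 0.125·(30, 20) = (1.25, -0.5)
(r₂, s₂) = (1.25, -0.5) − 0.125·(7.5, -5) = (0.3125, 0.125)
(r₃, s₃) = (0.3125, 0.125) − 0.125·(1.875, 1.25) = (0.078125, -0.03125)
f(0.078125, -0.03125) = 0.023193359375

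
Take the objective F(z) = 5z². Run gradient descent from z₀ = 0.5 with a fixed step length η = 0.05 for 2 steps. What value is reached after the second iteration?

F′(z) = 10z
Step 1: F′(0.5) = 5; z₁ = 0.5 − 0.05·5 = 0.25
Step 2: F′(0.25) = 2.5; z₂ = 0.25 − 0.05·2.5 = 0.125

0.125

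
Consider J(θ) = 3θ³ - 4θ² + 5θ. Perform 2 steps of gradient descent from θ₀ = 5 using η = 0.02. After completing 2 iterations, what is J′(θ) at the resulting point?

J′(θ) = 9θ² - 8θ + 5
Step 1: J′(5) = 190; θ₁ = 5 − 0.02·190 = 1.2
Step 2: J′(1.2) = 8.36; θ₂ = 1.2 − 0.02·8.36 = 1.0328
J′(θ) at (1.0328) = 6.33768256

6.33768256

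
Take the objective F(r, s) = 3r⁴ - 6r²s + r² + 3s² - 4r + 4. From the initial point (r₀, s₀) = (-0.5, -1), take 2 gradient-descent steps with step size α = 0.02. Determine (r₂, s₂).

(-0.10525, -0.7405)

∇F = (12r³ - 12rs + 2r - 4, -6r² + 6s)
(r₁, s₁) = (-0.5, -1) − 0.02·(-12.5, -7.5) = (-0.25, -0.85)
(r₂, s₂) = (-0.25, -0.85) − 0.02·(-7.2375, -5.475) = (-0.10525, -0.7405)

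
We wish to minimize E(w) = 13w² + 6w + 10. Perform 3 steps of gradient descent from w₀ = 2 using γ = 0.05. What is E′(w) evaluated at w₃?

-1.566

E′(w) = 26w + 6
Step 1: E′(2) = 58; w₁ = 2 − 0.05·58 = -0.9
Step 2: E′(-0.9) = -17.4; w₂ = -0.9 − 0.05·(-17.4) = -0.03
Step 3: E′(-0.03) = 5.22; w₃ = -0.03 − 0.05·5.22 = -0.291
E′(w) at (-0.291) = -1.566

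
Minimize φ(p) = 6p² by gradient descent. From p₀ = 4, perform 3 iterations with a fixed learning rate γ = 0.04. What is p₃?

0.562432

φ′(p) = 12p
Step 1: φ′(4) = 48; p₁ = 4 − 0.04·48 = 2.08
Step 2: φ′(2.08) = 24.96; p₂ = 2.08 − 0.04·24.96 = 1.0816
Step 3: φ′(1.0816) = 12.9792; p₃ = 1.0816 − 0.04·12.9792 = 0.562432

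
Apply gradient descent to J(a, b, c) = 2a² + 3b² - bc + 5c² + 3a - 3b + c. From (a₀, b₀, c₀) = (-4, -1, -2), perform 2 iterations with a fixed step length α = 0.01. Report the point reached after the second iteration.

(-3.7452, -0.8624, -1.6573)

∇J = (4a + 3, 6b - c - 3, -b + 10c + 1)
(a₁, b₁, c₁) = (-4, -1, -2) − 0.01·(-13, -7, -18) = (-3.87, -0.93, -1.82)
(a₂, b₂, c₂) = (-3.87, -0.93, -1.82) − 0.01·(-12.48, -6.76, -16.27) = (-3.7452, -0.8624, -1.6573)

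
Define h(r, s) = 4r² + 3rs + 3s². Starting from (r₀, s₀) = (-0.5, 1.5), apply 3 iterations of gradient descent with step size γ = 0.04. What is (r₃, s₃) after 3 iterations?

∇h = (8r + 3s, 3r + 6s)
(r₁, s₁) = (-0.5, 1.5) − 0.04·(0.5, 7.5) = (-0.52, 1.2)
(r₂, s₂) = (-0.52, 1.2) − 0.04·(-0.56, 5.64) = (-0.4976, 0.9744)
(r₃, s₃) = (-0.4976, 0.9744) − 0.04·(-1.0576, 4.3536) = (-0.455296, 0.800256)

(-0.455296, 0.800256)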